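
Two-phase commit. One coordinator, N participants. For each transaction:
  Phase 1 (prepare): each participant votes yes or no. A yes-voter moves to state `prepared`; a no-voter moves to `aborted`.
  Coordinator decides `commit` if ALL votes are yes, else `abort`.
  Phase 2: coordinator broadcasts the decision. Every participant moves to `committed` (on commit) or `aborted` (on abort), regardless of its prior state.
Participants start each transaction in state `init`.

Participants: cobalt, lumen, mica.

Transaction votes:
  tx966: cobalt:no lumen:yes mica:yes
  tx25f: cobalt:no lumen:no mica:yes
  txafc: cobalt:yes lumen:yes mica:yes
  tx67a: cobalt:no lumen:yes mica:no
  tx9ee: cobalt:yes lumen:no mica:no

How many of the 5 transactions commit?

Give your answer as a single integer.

Answer: 1

Derivation:
tx966: no from cobalt -> abort (commits=0)
tx25f: no from cobalt, lumen -> abort (commits=0)
txafc: all yes -> commit (commits=1)
tx67a: no from cobalt, mica -> abort (commits=1)
tx9ee: no from lumen, mica -> abort (commits=1)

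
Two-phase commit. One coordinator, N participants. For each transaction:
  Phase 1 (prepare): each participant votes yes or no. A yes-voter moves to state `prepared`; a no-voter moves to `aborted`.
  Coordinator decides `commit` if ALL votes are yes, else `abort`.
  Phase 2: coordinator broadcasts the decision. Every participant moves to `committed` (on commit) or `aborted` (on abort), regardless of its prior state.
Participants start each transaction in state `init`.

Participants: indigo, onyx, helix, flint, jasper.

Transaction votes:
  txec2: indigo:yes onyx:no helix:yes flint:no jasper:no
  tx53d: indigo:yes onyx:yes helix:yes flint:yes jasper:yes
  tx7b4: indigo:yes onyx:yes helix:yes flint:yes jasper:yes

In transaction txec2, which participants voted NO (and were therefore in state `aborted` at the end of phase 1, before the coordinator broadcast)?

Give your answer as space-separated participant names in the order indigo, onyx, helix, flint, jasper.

Answer: onyx flint jasper

Derivation:
Txn txec2 phase 1: indigo yes -> prepared; onyx no -> aborted; helix yes -> prepared; flint no -> aborted; jasper no -> aborted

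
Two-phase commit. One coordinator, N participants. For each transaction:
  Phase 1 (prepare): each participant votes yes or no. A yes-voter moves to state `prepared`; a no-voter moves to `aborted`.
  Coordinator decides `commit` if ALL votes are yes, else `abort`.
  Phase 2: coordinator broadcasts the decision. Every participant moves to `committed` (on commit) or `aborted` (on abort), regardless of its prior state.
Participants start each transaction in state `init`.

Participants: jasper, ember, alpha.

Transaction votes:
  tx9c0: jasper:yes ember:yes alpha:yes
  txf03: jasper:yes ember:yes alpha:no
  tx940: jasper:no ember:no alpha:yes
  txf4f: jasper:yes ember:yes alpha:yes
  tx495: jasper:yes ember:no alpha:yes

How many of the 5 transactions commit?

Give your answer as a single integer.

tx9c0: all yes -> commit (commits=1)
txf03: no from alpha -> abort (commits=1)
tx940: no from jasper, ember -> abort (commits=1)
txf4f: all yes -> commit (commits=2)
tx495: no from ember -> abort (commits=2)

Answer: 2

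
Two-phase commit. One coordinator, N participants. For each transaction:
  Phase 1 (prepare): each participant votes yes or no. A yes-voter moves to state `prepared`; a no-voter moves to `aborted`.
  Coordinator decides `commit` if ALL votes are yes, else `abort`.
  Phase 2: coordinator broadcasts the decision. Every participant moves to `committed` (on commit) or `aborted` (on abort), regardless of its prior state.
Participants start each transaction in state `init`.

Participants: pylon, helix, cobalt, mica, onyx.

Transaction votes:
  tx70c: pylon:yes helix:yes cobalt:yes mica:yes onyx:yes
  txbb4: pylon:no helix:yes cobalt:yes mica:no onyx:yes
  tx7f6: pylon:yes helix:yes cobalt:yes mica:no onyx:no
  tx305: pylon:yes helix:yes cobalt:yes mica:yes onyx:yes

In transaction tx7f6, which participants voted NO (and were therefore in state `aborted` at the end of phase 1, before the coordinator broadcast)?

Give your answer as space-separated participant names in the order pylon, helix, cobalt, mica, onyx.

Txn tx7f6 phase 1: pylon yes -> prepared; helix yes -> prepared; cobalt yes -> prepared; mica no -> aborted; onyx no -> aborted

Answer: mica onyx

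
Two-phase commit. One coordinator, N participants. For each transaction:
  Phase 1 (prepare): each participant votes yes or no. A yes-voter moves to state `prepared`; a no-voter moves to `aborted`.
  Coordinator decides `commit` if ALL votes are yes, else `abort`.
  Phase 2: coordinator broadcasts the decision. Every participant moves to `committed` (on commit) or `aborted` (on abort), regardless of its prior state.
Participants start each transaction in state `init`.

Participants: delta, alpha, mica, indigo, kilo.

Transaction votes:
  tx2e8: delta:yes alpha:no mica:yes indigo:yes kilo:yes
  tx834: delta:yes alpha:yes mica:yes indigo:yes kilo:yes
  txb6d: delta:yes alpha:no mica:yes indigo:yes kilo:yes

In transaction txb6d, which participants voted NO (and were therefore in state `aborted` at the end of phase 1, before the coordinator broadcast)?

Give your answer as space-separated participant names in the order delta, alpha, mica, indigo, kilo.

Txn txb6d phase 1: delta yes -> prepared; alpha no -> aborted; mica yes -> prepared; indigo yes -> prepared; kilo yes -> prepared

Answer: alpha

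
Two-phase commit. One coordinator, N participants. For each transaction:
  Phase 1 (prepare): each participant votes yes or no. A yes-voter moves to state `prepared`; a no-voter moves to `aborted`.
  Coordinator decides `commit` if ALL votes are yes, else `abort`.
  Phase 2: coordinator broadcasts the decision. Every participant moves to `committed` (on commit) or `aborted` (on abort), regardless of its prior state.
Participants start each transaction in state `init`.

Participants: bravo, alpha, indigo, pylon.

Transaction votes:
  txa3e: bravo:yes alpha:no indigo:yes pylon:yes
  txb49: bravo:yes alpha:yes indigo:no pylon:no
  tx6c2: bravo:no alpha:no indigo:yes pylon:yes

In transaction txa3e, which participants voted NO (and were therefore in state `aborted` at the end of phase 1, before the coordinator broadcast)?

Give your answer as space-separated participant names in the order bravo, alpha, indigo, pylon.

Answer: alpha

Derivation:
Txn txa3e phase 1: bravo yes -> prepared; alpha no -> aborted; indigo yes -> prepared; pylon yes -> prepared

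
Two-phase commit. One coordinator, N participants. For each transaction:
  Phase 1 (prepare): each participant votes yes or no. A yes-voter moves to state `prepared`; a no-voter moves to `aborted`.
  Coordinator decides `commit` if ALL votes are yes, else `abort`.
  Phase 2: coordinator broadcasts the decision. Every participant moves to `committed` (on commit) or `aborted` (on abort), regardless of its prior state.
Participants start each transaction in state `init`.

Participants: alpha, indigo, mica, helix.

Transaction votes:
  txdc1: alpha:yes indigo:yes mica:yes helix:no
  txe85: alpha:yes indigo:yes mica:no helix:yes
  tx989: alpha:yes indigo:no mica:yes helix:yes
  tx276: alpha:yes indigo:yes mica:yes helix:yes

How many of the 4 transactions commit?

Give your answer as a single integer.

Answer: 1

Derivation:
txdc1: no from helix -> abort (commits=0)
txe85: no from mica -> abort (commits=0)
tx989: no from indigo -> abort (commits=0)
tx276: all yes -> commit (commits=1)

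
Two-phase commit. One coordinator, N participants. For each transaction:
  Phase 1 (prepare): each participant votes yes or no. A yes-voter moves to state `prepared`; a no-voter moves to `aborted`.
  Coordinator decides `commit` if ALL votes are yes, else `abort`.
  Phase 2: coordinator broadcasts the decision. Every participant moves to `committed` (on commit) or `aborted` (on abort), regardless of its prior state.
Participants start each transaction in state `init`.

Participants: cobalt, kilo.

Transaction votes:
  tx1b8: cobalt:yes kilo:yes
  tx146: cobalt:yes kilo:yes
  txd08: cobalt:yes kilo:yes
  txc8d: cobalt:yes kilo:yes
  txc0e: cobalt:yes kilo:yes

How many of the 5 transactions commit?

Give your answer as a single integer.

Answer: 5

Derivation:
tx1b8: all yes -> commit (commits=1)
tx146: all yes -> commit (commits=2)
txd08: all yes -> commit (commits=3)
txc8d: all yes -> commit (commits=4)
txc0e: all yes -> commit (commits=5)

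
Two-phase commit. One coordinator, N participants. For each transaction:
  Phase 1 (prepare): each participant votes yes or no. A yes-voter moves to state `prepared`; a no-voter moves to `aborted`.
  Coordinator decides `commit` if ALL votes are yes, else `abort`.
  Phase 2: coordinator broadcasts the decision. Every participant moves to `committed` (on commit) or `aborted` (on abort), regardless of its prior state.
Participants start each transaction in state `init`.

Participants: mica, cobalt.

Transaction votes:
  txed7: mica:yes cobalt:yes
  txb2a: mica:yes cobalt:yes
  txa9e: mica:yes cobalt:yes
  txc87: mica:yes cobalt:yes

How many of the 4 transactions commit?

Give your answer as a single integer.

Answer: 4

Derivation:
txed7: all yes -> commit (commits=1)
txb2a: all yes -> commit (commits=2)
txa9e: all yes -> commit (commits=3)
txc87: all yes -> commit (commits=4)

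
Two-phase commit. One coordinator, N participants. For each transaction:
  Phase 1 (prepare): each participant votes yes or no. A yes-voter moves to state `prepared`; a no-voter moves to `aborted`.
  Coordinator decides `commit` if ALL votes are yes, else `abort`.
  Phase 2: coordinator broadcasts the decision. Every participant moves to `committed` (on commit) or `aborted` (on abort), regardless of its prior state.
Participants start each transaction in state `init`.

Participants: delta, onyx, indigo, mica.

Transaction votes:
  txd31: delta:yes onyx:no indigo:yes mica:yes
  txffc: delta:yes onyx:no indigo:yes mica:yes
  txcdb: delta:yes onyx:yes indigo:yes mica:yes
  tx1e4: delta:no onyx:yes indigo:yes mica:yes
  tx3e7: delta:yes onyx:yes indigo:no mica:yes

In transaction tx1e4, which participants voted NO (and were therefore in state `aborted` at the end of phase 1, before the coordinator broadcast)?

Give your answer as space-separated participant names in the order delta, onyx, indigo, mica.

Txn tx1e4 phase 1: delta no -> aborted; onyx yes -> prepared; indigo yes -> prepared; mica yes -> prepared

Answer: delta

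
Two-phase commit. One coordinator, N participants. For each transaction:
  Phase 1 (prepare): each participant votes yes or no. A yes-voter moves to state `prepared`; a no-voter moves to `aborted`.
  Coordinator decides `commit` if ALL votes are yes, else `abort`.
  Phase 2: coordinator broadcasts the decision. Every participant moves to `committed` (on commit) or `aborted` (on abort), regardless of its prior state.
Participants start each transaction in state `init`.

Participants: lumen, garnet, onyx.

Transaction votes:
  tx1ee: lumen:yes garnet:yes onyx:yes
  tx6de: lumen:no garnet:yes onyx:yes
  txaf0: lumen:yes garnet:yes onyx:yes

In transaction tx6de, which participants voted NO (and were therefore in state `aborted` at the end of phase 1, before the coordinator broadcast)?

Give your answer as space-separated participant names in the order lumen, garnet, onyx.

Answer: lumen

Derivation:
Txn tx6de phase 1: lumen no -> aborted; garnet yes -> prepared; onyx yes -> prepared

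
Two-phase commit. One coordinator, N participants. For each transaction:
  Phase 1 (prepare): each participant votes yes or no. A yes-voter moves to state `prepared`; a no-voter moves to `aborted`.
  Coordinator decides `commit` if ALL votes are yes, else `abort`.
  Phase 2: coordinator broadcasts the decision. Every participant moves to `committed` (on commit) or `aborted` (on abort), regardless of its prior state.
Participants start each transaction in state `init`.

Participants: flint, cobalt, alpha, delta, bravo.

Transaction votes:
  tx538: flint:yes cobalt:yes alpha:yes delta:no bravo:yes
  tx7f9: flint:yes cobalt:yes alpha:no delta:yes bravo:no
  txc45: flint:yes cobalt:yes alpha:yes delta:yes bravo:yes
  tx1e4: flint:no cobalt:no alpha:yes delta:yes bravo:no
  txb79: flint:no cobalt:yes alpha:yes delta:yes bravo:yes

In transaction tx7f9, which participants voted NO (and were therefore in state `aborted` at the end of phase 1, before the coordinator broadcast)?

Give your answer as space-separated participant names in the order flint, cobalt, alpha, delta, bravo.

Answer: alpha bravo

Derivation:
Txn tx7f9 phase 1: flint yes -> prepared; cobalt yes -> prepared; alpha no -> aborted; delta yes -> prepared; bravo no -> aborted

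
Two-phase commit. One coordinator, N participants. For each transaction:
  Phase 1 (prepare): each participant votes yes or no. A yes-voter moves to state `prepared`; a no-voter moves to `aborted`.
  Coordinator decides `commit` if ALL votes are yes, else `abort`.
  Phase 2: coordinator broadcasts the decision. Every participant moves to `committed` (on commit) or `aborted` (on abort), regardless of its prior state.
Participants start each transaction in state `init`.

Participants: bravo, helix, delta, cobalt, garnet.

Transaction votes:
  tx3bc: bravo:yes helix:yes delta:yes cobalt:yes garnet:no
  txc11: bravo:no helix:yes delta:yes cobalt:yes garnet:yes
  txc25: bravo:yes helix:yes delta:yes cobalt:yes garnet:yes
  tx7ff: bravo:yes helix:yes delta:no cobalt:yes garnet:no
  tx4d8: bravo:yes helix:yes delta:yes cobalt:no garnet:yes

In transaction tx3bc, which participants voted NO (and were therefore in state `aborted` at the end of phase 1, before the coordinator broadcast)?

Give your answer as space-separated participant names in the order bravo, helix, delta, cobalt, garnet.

Answer: garnet

Derivation:
Txn tx3bc phase 1: bravo yes -> prepared; helix yes -> prepared; delta yes -> prepared; cobalt yes -> prepared; garnet no -> aborted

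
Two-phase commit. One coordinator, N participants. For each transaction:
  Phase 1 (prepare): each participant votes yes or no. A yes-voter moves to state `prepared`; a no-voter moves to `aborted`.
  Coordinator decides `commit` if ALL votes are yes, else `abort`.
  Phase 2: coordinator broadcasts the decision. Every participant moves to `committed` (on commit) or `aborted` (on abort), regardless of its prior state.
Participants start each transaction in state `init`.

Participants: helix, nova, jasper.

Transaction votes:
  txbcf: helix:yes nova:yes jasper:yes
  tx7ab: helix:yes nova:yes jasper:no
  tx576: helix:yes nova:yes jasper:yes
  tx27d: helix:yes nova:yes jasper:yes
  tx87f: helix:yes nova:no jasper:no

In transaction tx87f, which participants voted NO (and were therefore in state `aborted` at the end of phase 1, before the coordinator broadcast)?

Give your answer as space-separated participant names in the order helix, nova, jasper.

Answer: nova jasper

Derivation:
Txn tx87f phase 1: helix yes -> prepared; nova no -> aborted; jasper no -> aborted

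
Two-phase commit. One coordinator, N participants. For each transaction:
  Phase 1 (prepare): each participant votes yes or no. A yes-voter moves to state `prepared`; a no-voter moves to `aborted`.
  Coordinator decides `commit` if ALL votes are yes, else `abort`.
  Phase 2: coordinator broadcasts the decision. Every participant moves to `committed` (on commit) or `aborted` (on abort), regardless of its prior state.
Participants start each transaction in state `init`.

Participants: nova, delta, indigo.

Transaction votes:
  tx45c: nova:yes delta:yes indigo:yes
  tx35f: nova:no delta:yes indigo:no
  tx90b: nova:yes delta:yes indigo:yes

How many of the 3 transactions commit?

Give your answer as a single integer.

Answer: 2

Derivation:
tx45c: all yes -> commit (commits=1)
tx35f: no from nova, indigo -> abort (commits=1)
tx90b: all yes -> commit (commits=2)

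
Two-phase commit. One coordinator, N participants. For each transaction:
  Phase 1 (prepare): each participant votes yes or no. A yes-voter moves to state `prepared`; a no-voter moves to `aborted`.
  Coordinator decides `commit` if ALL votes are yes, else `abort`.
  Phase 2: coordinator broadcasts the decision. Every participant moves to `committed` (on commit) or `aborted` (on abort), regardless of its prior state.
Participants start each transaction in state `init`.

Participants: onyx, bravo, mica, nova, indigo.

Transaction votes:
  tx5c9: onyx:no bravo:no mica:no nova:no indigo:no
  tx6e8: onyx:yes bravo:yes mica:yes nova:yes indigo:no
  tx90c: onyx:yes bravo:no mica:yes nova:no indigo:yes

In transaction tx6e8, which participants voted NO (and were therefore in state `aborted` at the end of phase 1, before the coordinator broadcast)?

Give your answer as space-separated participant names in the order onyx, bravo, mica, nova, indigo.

Txn tx6e8 phase 1: onyx yes -> prepared; bravo yes -> prepared; mica yes -> prepared; nova yes -> prepared; indigo no -> aborted

Answer: indigo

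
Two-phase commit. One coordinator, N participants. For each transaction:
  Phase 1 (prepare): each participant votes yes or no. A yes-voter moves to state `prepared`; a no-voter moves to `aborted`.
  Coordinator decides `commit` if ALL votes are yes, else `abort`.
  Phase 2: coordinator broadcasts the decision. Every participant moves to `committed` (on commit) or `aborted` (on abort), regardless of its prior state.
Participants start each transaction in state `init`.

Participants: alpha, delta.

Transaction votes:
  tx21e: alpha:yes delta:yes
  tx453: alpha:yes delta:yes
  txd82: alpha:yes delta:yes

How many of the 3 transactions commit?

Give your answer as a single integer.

tx21e: all yes -> commit (commits=1)
tx453: all yes -> commit (commits=2)
txd82: all yes -> commit (commits=3)

Answer: 3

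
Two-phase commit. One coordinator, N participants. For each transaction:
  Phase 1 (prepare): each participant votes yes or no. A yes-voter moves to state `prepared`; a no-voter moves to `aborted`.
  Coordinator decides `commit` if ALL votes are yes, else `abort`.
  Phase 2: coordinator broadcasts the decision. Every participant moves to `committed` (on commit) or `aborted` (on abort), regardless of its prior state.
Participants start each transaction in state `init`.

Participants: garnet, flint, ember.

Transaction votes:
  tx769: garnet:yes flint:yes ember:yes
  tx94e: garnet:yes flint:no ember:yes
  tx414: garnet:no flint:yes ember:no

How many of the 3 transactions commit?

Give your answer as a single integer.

Answer: 1

Derivation:
tx769: all yes -> commit (commits=1)
tx94e: no from flint -> abort (commits=1)
tx414: no from garnet, ember -> abort (commits=1)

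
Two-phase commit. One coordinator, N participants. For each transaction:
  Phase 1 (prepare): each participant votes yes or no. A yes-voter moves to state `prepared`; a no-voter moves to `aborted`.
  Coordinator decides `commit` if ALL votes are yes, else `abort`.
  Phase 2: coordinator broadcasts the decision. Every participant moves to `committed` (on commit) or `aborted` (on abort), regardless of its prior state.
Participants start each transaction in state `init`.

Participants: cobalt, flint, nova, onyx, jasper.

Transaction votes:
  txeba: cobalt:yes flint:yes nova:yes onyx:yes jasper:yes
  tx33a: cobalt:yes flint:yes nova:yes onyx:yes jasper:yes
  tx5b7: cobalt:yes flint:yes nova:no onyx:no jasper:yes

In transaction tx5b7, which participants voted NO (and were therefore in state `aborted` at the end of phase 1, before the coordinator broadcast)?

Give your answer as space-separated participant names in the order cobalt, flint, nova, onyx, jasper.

Txn tx5b7 phase 1: cobalt yes -> prepared; flint yes -> prepared; nova no -> aborted; onyx no -> aborted; jasper yes -> prepared

Answer: nova onyx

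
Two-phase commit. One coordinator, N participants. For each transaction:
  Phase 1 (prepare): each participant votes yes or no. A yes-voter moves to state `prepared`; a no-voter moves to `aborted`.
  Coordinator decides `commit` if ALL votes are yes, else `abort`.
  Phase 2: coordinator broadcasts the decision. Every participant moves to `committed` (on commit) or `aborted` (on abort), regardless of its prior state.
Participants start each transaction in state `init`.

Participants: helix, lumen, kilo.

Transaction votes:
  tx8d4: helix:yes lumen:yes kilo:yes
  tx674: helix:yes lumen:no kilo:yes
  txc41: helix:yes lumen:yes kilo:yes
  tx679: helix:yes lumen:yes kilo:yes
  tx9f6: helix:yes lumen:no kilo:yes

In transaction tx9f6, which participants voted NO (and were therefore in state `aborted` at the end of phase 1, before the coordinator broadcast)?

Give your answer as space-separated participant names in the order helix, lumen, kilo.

Txn tx9f6 phase 1: helix yes -> prepared; lumen no -> aborted; kilo yes -> prepared

Answer: lumen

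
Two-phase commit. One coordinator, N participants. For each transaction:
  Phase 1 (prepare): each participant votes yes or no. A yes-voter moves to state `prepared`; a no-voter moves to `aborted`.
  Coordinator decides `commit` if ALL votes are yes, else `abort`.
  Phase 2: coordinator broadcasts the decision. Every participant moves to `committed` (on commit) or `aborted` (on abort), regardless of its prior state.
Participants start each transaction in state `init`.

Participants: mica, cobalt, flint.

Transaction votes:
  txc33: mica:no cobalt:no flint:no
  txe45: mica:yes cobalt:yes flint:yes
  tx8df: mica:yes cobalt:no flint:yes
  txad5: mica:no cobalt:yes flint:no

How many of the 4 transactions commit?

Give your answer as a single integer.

Answer: 1

Derivation:
txc33: no from mica, cobalt, flint -> abort (commits=0)
txe45: all yes -> commit (commits=1)
tx8df: no from cobalt -> abort (commits=1)
txad5: no from mica, flint -> abort (commits=1)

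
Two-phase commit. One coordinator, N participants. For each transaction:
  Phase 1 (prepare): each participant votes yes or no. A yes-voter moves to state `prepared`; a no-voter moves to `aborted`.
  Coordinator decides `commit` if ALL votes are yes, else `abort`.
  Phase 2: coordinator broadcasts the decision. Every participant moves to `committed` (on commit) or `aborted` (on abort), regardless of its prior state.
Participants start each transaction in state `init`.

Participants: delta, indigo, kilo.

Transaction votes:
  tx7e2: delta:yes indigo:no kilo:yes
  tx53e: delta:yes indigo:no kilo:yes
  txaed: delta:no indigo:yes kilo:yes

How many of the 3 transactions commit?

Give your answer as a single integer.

tx7e2: no from indigo -> abort (commits=0)
tx53e: no from indigo -> abort (commits=0)
txaed: no from delta -> abort (commits=0)

Answer: 0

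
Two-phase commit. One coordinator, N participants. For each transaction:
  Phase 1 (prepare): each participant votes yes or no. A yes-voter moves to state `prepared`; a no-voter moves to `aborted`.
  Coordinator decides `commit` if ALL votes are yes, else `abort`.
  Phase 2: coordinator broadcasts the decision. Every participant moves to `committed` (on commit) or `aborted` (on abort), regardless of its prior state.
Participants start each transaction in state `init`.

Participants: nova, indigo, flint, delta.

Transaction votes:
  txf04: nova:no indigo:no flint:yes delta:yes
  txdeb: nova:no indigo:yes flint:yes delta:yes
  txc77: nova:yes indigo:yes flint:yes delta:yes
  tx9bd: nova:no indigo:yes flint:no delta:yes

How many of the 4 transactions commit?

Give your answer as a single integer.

txf04: no from nova, indigo -> abort (commits=0)
txdeb: no from nova -> abort (commits=0)
txc77: all yes -> commit (commits=1)
tx9bd: no from nova, flint -> abort (commits=1)

Answer: 1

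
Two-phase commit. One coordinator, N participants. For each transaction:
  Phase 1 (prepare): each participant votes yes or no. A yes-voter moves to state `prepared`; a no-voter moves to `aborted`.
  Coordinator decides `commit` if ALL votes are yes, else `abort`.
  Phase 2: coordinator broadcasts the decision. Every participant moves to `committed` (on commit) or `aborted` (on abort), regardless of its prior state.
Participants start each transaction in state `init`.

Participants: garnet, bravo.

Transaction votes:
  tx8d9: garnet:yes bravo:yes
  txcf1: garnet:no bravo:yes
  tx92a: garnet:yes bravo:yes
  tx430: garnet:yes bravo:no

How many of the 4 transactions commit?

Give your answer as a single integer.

tx8d9: all yes -> commit (commits=1)
txcf1: no from garnet -> abort (commits=1)
tx92a: all yes -> commit (commits=2)
tx430: no from bravo -> abort (commits=2)

Answer: 2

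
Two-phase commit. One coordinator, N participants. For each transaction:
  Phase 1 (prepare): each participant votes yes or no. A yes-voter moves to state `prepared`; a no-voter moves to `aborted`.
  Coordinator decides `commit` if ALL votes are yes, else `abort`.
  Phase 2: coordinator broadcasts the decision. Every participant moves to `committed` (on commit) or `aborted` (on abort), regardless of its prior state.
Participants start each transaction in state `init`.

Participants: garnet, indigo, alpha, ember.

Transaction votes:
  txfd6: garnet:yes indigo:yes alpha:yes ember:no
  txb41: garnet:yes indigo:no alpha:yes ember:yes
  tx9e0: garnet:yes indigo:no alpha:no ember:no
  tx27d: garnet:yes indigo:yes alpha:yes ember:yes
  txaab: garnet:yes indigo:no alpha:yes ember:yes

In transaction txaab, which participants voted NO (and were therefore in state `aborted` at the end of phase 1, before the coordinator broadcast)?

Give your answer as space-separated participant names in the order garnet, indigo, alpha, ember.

Txn txaab phase 1: garnet yes -> prepared; indigo no -> aborted; alpha yes -> prepared; ember yes -> prepared

Answer: indigo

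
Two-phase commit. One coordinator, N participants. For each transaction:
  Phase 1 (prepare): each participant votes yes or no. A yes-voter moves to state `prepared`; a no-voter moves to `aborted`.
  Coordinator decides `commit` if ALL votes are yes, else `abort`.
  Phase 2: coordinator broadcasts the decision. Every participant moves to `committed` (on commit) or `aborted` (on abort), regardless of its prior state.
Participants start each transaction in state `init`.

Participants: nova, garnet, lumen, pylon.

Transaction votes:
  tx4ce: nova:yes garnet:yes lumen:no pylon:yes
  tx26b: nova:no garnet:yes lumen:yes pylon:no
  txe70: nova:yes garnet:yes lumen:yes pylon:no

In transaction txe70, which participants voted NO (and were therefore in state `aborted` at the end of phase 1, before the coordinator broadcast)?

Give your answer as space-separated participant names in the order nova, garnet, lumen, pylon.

Txn txe70 phase 1: nova yes -> prepared; garnet yes -> prepared; lumen yes -> prepared; pylon no -> aborted

Answer: pylon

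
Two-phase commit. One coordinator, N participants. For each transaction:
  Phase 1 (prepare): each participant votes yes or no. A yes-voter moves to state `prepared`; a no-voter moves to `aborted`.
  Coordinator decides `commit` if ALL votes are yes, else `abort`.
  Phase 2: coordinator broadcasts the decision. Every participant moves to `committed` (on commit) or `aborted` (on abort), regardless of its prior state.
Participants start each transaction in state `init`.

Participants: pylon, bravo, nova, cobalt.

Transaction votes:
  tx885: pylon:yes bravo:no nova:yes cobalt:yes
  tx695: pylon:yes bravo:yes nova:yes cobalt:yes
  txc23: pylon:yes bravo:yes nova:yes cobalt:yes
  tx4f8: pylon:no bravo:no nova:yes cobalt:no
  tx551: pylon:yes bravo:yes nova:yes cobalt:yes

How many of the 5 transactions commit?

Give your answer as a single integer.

tx885: no from bravo -> abort (commits=0)
tx695: all yes -> commit (commits=1)
txc23: all yes -> commit (commits=2)
tx4f8: no from pylon, bravo, cobalt -> abort (commits=2)
tx551: all yes -> commit (commits=3)

Answer: 3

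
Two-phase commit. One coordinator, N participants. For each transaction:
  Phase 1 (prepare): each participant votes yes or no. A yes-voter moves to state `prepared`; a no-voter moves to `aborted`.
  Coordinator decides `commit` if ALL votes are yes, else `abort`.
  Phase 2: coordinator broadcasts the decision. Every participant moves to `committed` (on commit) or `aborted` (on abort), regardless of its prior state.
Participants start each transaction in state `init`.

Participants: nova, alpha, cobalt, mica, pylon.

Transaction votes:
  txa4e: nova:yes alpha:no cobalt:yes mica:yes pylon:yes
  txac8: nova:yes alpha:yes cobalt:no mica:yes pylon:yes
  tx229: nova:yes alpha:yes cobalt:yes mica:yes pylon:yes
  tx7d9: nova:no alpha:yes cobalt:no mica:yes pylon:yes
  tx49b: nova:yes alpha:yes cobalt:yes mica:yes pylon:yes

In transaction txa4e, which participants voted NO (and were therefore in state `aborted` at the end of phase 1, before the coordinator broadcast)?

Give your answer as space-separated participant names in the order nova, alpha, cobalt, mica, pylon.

Answer: alpha

Derivation:
Txn txa4e phase 1: nova yes -> prepared; alpha no -> aborted; cobalt yes -> prepared; mica yes -> prepared; pylon yes -> prepared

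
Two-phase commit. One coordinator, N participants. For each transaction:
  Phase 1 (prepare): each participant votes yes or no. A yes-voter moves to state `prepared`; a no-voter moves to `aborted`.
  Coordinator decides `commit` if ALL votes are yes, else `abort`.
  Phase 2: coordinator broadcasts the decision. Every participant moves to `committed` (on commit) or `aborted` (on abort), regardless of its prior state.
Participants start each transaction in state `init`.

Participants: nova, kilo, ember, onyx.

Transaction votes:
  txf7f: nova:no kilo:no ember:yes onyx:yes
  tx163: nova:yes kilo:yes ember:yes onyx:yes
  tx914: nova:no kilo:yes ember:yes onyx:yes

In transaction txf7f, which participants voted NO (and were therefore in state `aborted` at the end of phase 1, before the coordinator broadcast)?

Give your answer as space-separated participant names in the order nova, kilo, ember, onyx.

Answer: nova kilo

Derivation:
Txn txf7f phase 1: nova no -> aborted; kilo no -> aborted; ember yes -> prepared; onyx yes -> prepared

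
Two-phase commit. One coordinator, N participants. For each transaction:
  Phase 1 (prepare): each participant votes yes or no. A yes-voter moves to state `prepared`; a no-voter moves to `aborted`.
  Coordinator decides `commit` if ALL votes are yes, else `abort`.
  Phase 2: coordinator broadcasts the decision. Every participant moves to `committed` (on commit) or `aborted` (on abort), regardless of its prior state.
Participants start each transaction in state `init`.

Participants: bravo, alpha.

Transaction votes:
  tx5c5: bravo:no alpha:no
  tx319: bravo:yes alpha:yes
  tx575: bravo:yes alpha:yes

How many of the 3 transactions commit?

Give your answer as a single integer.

Answer: 2

Derivation:
tx5c5: no from bravo, alpha -> abort (commits=0)
tx319: all yes -> commit (commits=1)
tx575: all yes -> commit (commits=2)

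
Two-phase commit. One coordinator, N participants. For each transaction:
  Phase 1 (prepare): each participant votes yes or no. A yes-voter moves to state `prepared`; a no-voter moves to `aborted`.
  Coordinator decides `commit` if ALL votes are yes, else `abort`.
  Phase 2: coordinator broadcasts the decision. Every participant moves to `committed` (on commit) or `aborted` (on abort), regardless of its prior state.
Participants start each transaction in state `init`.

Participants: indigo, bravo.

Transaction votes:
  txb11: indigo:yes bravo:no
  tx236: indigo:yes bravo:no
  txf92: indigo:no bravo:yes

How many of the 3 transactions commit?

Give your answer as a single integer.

txb11: no from bravo -> abort (commits=0)
tx236: no from bravo -> abort (commits=0)
txf92: no from indigo -> abort (commits=0)

Answer: 0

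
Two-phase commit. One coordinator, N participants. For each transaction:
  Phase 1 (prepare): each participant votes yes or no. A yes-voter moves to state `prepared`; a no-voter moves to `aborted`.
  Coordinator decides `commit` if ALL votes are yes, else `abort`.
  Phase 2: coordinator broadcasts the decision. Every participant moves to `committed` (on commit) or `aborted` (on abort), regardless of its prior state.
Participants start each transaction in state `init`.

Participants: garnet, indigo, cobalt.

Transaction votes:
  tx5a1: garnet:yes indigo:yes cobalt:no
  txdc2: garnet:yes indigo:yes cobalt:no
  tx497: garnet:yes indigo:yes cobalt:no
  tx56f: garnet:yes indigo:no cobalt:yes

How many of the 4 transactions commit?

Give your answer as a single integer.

Answer: 0

Derivation:
tx5a1: no from cobalt -> abort (commits=0)
txdc2: no from cobalt -> abort (commits=0)
tx497: no from cobalt -> abort (commits=0)
tx56f: no from indigo -> abort (commits=0)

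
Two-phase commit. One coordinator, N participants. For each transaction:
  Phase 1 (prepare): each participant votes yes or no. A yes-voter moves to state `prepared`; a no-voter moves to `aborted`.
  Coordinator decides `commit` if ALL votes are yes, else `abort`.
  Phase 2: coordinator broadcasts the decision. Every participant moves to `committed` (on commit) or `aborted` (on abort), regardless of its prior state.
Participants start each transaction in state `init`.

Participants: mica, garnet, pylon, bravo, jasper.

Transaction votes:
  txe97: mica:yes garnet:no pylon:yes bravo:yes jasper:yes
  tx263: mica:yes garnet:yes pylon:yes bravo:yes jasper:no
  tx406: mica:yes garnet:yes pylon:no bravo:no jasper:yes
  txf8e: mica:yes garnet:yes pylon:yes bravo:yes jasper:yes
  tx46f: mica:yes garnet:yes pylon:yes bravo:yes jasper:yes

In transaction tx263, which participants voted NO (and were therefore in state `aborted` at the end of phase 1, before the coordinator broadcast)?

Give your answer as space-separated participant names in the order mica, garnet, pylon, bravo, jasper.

Txn tx263 phase 1: mica yes -> prepared; garnet yes -> prepared; pylon yes -> prepared; bravo yes -> prepared; jasper no -> aborted

Answer: jasper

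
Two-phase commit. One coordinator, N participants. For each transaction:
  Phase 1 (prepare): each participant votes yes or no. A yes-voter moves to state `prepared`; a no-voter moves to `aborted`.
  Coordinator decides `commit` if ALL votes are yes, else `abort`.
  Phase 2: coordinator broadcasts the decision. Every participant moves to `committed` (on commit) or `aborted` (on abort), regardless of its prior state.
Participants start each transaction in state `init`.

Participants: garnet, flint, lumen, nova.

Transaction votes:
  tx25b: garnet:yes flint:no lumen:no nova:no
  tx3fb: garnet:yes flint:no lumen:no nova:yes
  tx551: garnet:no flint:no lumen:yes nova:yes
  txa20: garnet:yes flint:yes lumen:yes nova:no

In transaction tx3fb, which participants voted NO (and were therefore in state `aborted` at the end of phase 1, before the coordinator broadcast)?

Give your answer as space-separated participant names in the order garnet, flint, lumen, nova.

Answer: flint lumen

Derivation:
Txn tx3fb phase 1: garnet yes -> prepared; flint no -> aborted; lumen no -> aborted; nova yes -> prepared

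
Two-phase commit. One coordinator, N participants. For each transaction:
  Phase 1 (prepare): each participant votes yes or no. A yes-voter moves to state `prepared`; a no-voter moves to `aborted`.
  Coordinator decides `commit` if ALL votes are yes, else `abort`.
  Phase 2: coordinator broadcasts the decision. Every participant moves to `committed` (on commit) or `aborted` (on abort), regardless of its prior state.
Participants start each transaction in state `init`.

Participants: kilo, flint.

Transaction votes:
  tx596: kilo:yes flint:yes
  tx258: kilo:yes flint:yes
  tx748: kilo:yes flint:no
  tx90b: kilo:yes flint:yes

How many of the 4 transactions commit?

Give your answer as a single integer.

Answer: 3

Derivation:
tx596: all yes -> commit (commits=1)
tx258: all yes -> commit (commits=2)
tx748: no from flint -> abort (commits=2)
tx90b: all yes -> commit (commits=3)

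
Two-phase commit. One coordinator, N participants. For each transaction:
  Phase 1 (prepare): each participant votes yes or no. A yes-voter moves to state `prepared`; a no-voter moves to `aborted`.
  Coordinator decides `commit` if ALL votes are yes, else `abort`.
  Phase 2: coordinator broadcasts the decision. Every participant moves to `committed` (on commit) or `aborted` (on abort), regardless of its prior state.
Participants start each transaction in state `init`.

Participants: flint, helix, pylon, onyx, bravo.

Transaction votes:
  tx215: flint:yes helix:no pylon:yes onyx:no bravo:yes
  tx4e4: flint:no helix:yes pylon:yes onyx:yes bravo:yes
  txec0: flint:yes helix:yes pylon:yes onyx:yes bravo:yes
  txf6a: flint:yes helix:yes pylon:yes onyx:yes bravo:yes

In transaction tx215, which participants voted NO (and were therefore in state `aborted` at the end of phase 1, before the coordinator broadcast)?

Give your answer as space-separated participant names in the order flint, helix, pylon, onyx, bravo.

Answer: helix onyx

Derivation:
Txn tx215 phase 1: flint yes -> prepared; helix no -> aborted; pylon yes -> prepared; onyx no -> aborted; bravo yes -> prepared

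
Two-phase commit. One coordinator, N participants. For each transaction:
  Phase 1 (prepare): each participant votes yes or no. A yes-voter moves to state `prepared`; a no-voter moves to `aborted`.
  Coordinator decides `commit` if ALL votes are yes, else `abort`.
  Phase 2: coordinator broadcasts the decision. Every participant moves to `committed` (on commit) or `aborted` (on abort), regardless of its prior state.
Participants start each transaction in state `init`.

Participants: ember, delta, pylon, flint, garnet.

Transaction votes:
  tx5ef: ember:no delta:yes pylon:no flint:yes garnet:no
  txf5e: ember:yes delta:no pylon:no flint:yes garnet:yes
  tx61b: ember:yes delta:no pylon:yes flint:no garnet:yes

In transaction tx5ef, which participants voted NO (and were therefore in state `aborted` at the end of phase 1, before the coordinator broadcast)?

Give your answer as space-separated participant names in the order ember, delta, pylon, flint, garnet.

Answer: ember pylon garnet

Derivation:
Txn tx5ef phase 1: ember no -> aborted; delta yes -> prepared; pylon no -> aborted; flint yes -> prepared; garnet no -> aborted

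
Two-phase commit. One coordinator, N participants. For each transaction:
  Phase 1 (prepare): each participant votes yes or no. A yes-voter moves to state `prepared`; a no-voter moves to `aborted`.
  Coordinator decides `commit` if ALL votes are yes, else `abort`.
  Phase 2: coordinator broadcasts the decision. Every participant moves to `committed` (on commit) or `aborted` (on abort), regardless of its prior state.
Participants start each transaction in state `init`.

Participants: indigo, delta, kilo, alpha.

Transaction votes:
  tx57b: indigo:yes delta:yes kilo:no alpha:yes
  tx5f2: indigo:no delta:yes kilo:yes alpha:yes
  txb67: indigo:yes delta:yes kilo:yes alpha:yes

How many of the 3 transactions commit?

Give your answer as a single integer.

tx57b: no from kilo -> abort (commits=0)
tx5f2: no from indigo -> abort (commits=0)
txb67: all yes -> commit (commits=1)

Answer: 1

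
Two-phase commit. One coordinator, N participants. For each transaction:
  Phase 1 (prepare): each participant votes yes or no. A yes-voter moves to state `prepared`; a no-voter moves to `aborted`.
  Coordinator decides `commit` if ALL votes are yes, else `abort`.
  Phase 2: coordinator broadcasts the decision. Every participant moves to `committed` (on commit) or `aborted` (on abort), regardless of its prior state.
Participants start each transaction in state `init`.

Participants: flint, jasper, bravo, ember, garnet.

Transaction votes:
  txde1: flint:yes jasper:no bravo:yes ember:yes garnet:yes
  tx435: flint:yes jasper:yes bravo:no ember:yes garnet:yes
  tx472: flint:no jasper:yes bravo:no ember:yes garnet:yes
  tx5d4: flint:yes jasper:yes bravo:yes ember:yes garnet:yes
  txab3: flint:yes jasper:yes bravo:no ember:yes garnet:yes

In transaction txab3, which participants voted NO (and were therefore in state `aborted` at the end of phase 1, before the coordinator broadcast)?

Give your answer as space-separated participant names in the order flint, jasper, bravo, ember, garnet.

Txn txab3 phase 1: flint yes -> prepared; jasper yes -> prepared; bravo no -> aborted; ember yes -> prepared; garnet yes -> prepared

Answer: bravo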